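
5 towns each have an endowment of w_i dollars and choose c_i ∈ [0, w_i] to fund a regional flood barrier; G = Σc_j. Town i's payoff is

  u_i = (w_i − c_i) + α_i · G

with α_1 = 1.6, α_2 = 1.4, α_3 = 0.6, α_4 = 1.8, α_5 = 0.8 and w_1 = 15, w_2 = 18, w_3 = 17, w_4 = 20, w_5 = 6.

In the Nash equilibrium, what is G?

53

∂u_i/∂c_i = α_i − 1, so town i contributes w_i if α_i > 1, else 0.
α_i > 1 for i ∈ {1, 2, 4}; NE contributions (15, 18, 0, 20, 0), G = 53.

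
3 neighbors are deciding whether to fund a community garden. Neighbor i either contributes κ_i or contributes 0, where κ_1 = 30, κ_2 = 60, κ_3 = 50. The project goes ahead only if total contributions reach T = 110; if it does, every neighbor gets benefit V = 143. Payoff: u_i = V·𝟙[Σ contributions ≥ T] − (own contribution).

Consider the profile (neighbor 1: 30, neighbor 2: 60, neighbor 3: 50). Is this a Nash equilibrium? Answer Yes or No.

Total = 140 ≥ 110: provided.
Neighbor 1 (pledges 30, payoff 113): dropping to 0 → total 110, payoff 143. Profitable deviation.

No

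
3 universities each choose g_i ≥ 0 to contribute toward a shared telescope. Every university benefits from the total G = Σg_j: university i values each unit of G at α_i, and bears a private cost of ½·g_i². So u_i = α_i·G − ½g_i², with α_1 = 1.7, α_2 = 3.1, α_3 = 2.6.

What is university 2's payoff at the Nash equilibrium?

University i's FOC: ∂u_i/∂g_i = α_i − g_i = 0, so g_i* = α_i.
NE contributions = (1.7, 3.1, 2.6); G = 7.4.
u_2 = α_2·G − ½·(g_2)² = 3.1·7.4 − ½·3.1² = 18.135.

18.135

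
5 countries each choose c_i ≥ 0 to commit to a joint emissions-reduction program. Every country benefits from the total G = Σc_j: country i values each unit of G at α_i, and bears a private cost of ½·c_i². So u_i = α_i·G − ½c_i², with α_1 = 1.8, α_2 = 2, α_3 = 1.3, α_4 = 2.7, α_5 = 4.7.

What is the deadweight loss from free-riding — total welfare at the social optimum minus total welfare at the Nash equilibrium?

Country i's FOC: ∂u_i/∂c_i = α_i − c_i = 0, so c_i* = α_i.
NE contributions = (1.8, 2, 1.3, 2.7, 4.7); G = 12.5.
W^NE = (Σα)·G − ½Σα_i² = 12.5² − ½·38.31 = 137.095.
Planner sets c_i = Σα_j = 12.5 for every i, so G^SO = 5·12.5 = 62.5.
W^SO = (Σα)·G^SO − ½·5·(Σα)² = (5/2)·12.5² = 390.625.
Deadweight loss = W^SO − W^NE = 253.53.

253.53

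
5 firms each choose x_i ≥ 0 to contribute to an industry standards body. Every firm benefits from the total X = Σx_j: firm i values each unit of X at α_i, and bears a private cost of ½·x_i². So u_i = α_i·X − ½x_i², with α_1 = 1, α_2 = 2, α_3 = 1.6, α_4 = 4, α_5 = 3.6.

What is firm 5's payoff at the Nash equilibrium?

Firm i's FOC: ∂u_i/∂x_i = α_i − x_i = 0, so x_i* = α_i.
NE contributions = (1, 2, 1.6, 4, 3.6); X = 12.2.
u_5 = α_5·X − ½·(x_5)² = 3.6·12.2 − ½·3.6² = 37.44.

37.44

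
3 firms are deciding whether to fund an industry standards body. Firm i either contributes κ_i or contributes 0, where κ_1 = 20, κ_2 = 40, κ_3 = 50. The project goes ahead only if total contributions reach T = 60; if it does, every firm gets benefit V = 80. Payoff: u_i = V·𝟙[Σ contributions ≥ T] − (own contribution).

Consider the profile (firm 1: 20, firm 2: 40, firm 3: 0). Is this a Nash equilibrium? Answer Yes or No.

Yes

Total = 60 ≥ 60: provided.
Firm 1 (pledges 20, payoff 60): dropping to 0 → total 40, payoff 0. No gain.
Firm 2 (pledges 40, payoff 40): dropping to 0 → total 20, payoff 0. No gain.
Firm 3 (pledges 0, payoff 80): pledging 50 → total 110, payoff 30. No gain.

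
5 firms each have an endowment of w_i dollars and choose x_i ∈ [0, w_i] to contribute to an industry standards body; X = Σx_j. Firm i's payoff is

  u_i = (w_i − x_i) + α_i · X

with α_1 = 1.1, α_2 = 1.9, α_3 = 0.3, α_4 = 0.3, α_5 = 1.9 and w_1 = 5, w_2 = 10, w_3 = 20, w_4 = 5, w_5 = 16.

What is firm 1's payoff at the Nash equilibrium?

∂u_i/∂x_i = α_i − 1, so firm i contributes w_i if α_i > 1, else 0.
α_i > 1 for i ∈ {1, 2, 5}; NE contributions (5, 10, 0, 0, 16), X = 31.
u_1 = (5 − 5) + 1.1·31 = 34.1.

34.1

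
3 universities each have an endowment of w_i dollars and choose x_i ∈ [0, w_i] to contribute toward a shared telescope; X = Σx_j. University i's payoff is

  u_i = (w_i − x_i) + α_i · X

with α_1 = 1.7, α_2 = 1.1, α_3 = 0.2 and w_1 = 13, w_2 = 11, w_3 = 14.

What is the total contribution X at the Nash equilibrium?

∂u_i/∂x_i = α_i − 1, so university i contributes w_i if α_i > 1, else 0.
α_i > 1 for i ∈ {1, 2}; NE contributions (13, 11, 0), X = 24.

24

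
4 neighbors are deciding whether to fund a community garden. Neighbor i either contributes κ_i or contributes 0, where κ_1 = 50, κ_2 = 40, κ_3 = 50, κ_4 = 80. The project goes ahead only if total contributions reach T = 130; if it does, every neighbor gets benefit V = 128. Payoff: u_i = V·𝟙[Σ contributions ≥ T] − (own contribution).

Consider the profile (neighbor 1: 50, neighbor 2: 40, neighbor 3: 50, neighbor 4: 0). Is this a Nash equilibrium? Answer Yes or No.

Yes

Total = 140 ≥ 130: provided.
Neighbor 1 (pledges 50, payoff 78): dropping to 0 → total 90, payoff 0. No gain.
Neighbor 2 (pledges 40, payoff 88): dropping to 0 → total 100, payoff 0. No gain.
Neighbor 3 (pledges 50, payoff 78): dropping to 0 → total 90, payoff 0. No gain.
Neighbor 4 (pledges 0, payoff 128): pledging 80 → total 220, payoff 48. No gain.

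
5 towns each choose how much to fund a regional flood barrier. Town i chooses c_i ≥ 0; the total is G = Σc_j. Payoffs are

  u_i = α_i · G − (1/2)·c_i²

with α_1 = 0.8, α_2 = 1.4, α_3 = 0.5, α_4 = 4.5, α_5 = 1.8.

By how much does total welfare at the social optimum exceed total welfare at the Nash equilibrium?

Town i's FOC: ∂u_i/∂c_i = α_i − c_i = 0, so c_i* = α_i.
NE contributions = (0.8, 1.4, 0.5, 4.5, 1.8); G = 9.
W^NE = (Σα)·G − ½Σα_i² = 9² − ½·26.34 = 67.83.
Planner sets c_i = Σα_j = 9 for every i, so G^SO = 5·9 = 45.
W^SO = (Σα)·G^SO − ½·5·(Σα)² = (5/2)·9² = 202.5.
Deadweight loss = W^SO − W^NE = 134.67.

134.67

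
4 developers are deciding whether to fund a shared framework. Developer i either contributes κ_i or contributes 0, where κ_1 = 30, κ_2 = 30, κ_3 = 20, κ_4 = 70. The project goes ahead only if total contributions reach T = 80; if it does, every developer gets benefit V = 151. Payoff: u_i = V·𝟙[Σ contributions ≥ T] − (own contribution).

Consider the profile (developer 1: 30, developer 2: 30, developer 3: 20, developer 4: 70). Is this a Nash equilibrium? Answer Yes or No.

Total = 150 ≥ 80: provided.
Developer 1 (pledges 30, payoff 121): dropping to 0 → total 120, payoff 151. Profitable deviation.

No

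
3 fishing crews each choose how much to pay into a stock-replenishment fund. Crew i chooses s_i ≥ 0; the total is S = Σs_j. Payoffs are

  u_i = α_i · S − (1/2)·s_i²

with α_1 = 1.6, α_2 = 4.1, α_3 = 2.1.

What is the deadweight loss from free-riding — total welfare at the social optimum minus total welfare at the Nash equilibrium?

Crew i's FOC: ∂u_i/∂s_i = α_i − s_i = 0, so s_i* = α_i.
NE contributions = (1.6, 4.1, 2.1); S = 7.8.
W^NE = (Σα)·S − ½Σα_i² = 7.8² − ½·23.78 = 48.95.
Planner sets s_i = Σα_j = 7.8 for every i, so S^SO = 3·7.8 = 23.4.
W^SO = (Σα)·S^SO − ½·3·(Σα)² = (3/2)·7.8² = 91.26.
Deadweight loss = W^SO − W^NE = 42.31.

42.31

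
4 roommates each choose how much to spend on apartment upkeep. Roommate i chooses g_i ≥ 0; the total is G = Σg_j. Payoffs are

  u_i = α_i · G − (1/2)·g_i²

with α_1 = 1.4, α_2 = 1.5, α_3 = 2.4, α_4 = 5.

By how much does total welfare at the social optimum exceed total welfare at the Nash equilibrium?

123.575

Roommate i's FOC: ∂u_i/∂g_i = α_i − g_i = 0, so g_i* = α_i.
NE contributions = (1.4, 1.5, 2.4, 5); G = 10.3.
W^NE = (Σα)·G − ½Σα_i² = 10.3² − ½·34.97 = 88.605.
Planner sets g_i = Σα_j = 10.3 for every i, so G^SO = 4·10.3 = 41.2.
W^SO = (Σα)·G^SO − ½·4·(Σα)² = (4/2)·10.3² = 212.18.
Deadweight loss = W^SO − W^NE = 123.575.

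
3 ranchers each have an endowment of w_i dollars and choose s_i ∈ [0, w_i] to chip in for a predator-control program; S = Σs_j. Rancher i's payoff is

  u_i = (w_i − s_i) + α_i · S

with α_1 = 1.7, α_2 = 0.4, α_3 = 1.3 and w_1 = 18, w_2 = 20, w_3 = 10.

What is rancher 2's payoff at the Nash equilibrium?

31.2

∂u_i/∂s_i = α_i − 1, so rancher i contributes w_i if α_i > 1, else 0.
α_i > 1 for i ∈ {1, 3}; NE contributions (18, 0, 10), S = 28.
u_2 = (20 − 0) + 0.4·28 = 31.2.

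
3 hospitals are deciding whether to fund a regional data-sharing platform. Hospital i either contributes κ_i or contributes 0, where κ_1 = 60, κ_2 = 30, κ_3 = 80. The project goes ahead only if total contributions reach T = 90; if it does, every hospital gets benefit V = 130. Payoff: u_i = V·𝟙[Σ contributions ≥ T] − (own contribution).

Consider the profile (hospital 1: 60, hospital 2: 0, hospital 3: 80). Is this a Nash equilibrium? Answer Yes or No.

Total = 140 ≥ 90: provided.
Hospital 1 (pledges 60, payoff 70): dropping to 0 → total 80, payoff 0. No gain.
Hospital 2 (pledges 0, payoff 130): pledging 30 → total 170, payoff 100. No gain.
Hospital 3 (pledges 80, payoff 50): dropping to 0 → total 60, payoff 0. No gain.

Yes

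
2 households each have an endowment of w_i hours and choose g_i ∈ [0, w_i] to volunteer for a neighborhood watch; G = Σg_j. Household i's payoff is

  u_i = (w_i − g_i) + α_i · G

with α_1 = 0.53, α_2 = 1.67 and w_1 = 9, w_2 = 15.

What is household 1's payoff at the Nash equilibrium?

16.95

∂u_i/∂g_i = α_i − 1, so household i contributes w_i if α_i > 1, else 0.
α_i > 1 for i ∈ {2}; NE contributions (0, 15), G = 15.
u_1 = (9 − 0) + 0.53·15 = 16.95.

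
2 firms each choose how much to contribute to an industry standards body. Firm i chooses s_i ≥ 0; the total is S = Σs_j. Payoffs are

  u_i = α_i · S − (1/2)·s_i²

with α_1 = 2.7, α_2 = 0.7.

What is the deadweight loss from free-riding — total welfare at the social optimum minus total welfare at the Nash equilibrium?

3.89

Firm i's FOC: ∂u_i/∂s_i = α_i − s_i = 0, so s_i* = α_i.
NE contributions = (2.7, 0.7); S = 3.4.
W^NE = (Σα)·S − ½Σα_i² = 3.4² − ½·7.78 = 7.67.
Planner sets s_i = Σα_j = 3.4 for every i, so S^SO = 2·3.4 = 6.8.
W^SO = (Σα)·S^SO − ½·2·(Σα)² = (2/2)·3.4² = 11.56.
Deadweight loss = W^SO − W^NE = 3.89.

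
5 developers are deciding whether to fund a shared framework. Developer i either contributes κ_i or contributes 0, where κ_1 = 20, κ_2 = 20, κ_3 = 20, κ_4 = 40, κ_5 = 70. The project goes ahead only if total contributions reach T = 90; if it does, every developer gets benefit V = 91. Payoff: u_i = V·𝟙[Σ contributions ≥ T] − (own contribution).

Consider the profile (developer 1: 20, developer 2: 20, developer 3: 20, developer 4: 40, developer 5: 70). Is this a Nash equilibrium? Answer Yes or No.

Total = 170 ≥ 90: provided.
Developer 1 (pledges 20, payoff 71): dropping to 0 → total 150, payoff 91. Profitable deviation.

No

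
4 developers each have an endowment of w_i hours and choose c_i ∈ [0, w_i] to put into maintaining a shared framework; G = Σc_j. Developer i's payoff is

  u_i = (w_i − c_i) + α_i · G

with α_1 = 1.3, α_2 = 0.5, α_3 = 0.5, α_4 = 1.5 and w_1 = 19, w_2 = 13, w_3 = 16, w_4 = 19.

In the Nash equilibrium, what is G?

38

∂u_i/∂c_i = α_i − 1, so developer i contributes w_i if α_i > 1, else 0.
α_i > 1 for i ∈ {1, 4}; NE contributions (19, 0, 0, 19), G = 38.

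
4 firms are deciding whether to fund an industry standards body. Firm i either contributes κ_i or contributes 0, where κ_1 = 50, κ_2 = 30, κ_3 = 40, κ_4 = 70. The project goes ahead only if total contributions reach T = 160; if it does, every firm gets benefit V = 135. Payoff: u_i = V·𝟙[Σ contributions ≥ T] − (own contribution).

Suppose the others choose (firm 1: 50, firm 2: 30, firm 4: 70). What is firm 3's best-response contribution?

Others' total = 150. Contributing 40 brings total to 190 ≥ 160: gain V − κ_3 = 95.
Best response: 40.

40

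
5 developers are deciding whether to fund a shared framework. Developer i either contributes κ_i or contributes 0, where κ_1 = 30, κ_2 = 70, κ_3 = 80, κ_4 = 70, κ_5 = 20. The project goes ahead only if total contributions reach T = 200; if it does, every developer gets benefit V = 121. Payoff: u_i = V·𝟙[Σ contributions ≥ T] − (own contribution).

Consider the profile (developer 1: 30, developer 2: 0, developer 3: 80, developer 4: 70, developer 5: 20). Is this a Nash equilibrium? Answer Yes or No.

Total = 200 ≥ 200: provided.
Developer 1 (pledges 30, payoff 91): dropping to 0 → total 170, payoff 0. No gain.
Developer 2 (pledges 0, payoff 121): pledging 70 → total 270, payoff 51. No gain.
Developer 3 (pledges 80, payoff 41): dropping to 0 → total 120, payoff 0. No gain.
Developer 4 (pledges 70, payoff 51): dropping to 0 → total 130, payoff 0. No gain.
Developer 5 (pledges 20, payoff 101): dropping to 0 → total 180, payoff 0. No gain.

Yes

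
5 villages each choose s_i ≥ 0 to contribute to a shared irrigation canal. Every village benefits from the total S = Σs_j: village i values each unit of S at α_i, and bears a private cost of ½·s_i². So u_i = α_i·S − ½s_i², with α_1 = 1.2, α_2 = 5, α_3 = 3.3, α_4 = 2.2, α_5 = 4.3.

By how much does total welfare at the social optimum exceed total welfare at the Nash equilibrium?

414.33

Village i's FOC: ∂u_i/∂s_i = α_i − s_i = 0, so s_i* = α_i.
NE contributions = (1.2, 5, 3.3, 2.2, 4.3); S = 16.
W^NE = (Σα)·S − ½Σα_i² = 16² − ½·60.66 = 225.67.
Planner sets s_i = Σα_j = 16 for every i, so S^SO = 5·16 = 80.
W^SO = (Σα)·S^SO − ½·5·(Σα)² = (5/2)·16² = 640.
Deadweight loss = W^SO − W^NE = 414.33.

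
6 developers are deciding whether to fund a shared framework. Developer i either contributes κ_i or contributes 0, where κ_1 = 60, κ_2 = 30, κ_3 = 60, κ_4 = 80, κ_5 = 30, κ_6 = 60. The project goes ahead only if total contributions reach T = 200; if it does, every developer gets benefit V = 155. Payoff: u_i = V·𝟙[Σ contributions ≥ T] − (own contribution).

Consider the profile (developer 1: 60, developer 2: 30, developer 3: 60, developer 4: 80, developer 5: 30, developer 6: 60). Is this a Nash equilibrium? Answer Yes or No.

Total = 320 ≥ 200: provided.
Developer 1 (pledges 60, payoff 95): dropping to 0 → total 260, payoff 155. Profitable deviation.

No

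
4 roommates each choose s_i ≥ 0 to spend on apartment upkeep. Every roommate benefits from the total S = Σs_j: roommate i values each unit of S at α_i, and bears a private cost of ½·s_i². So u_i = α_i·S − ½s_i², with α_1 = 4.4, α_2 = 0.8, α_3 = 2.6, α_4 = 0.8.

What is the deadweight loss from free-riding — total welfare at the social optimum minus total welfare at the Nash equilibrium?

Roommate i's FOC: ∂u_i/∂s_i = α_i − s_i = 0, so s_i* = α_i.
NE contributions = (4.4, 0.8, 2.6, 0.8); S = 8.6.
W^NE = (Σα)·S − ½Σα_i² = 8.6² − ½·27.4 = 60.26.
Planner sets s_i = Σα_j = 8.6 for every i, so S^SO = 4·8.6 = 34.4.
W^SO = (Σα)·S^SO − ½·4·(Σα)² = (4/2)·8.6² = 147.92.
Deadweight loss = W^SO − W^NE = 87.66.

87.66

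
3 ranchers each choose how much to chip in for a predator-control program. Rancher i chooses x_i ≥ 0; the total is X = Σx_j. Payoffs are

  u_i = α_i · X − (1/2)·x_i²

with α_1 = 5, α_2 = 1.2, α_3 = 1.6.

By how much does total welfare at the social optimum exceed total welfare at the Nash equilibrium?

44.92

Rancher i's FOC: ∂u_i/∂x_i = α_i − x_i = 0, so x_i* = α_i.
NE contributions = (5, 1.2, 1.6); X = 7.8.
W^NE = (Σα)·X − ½Σα_i² = 7.8² − ½·29 = 46.34.
Planner sets x_i = Σα_j = 7.8 for every i, so X^SO = 3·7.8 = 23.4.
W^SO = (Σα)·X^SO − ½·3·(Σα)² = (3/2)·7.8² = 91.26.
Deadweight loss = W^SO − W^NE = 44.92.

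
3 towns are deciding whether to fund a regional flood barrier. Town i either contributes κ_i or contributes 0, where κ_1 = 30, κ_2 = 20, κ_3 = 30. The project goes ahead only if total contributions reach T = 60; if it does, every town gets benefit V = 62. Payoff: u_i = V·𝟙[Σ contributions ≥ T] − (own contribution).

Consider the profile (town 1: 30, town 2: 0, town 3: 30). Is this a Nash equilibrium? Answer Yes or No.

Yes

Total = 60 ≥ 60: provided.
Town 1 (pledges 30, payoff 32): dropping to 0 → total 30, payoff 0. No gain.
Town 2 (pledges 0, payoff 62): pledging 20 → total 80, payoff 42. No gain.
Town 3 (pledges 30, payoff 32): dropping to 0 → total 30, payoff 0. No gain.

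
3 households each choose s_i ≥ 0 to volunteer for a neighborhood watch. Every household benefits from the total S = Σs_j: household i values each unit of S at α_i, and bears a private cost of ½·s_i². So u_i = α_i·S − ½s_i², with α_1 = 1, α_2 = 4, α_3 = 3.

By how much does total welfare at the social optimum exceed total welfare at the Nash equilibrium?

45

Household i's FOC: ∂u_i/∂s_i = α_i − s_i = 0, so s_i* = α_i.
NE contributions = (1, 4, 3); S = 8.
W^NE = (Σα)·S − ½Σα_i² = 8² − ½·26 = 51.
Planner sets s_i = Σα_j = 8 for every i, so S^SO = 3·8 = 24.
W^SO = (Σα)·S^SO − ½·3·(Σα)² = (3/2)·8² = 96.
Deadweight loss = W^SO − W^NE = 45.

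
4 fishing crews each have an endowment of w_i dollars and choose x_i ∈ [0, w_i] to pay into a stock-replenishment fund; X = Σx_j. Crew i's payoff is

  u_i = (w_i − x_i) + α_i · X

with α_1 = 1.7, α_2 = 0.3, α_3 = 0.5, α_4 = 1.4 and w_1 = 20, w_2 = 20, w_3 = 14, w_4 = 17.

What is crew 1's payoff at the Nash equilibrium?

∂u_i/∂x_i = α_i − 1, so crew i contributes w_i if α_i > 1, else 0.
α_i > 1 for i ∈ {1, 4}; NE contributions (20, 0, 0, 17), X = 37.
u_1 = (20 − 20) + 1.7·37 = 62.9.

62.9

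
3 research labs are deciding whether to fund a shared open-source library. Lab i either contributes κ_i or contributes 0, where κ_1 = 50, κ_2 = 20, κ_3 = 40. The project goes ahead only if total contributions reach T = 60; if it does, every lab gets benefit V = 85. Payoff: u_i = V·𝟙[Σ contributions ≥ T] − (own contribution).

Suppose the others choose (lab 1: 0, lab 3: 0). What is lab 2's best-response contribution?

Others' total = 0. Even contributing 20 gives 20 < 60: no benefit either way.
Best response: 0.

0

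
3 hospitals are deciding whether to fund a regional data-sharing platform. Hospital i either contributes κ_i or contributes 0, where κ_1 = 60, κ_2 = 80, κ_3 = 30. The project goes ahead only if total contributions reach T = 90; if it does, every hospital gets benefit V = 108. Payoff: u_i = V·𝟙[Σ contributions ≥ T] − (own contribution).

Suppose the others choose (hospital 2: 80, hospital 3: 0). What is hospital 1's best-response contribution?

60

Others' total = 80. Contributing 60 brings total to 140 ≥ 90: gain V − κ_1 = 48.
Best response: 60.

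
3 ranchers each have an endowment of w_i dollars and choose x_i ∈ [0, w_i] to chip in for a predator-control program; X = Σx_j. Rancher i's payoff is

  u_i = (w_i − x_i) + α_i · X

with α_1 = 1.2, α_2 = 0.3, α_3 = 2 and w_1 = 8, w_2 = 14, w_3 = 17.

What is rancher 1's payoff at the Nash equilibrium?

30

∂u_i/∂x_i = α_i − 1, so rancher i contributes w_i if α_i > 1, else 0.
α_i > 1 for i ∈ {1, 3}; NE contributions (8, 0, 17), X = 25.
u_1 = (8 − 8) + 1.2·25 = 30.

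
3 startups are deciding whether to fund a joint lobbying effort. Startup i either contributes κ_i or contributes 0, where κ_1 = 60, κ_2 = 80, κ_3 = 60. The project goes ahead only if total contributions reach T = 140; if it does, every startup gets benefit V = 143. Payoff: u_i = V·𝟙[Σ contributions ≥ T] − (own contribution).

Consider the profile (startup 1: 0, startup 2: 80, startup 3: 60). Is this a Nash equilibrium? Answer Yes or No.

Yes

Total = 140 ≥ 140: provided.
Startup 1 (pledges 0, payoff 143): pledging 60 → total 200, payoff 83. No gain.
Startup 2 (pledges 80, payoff 63): dropping to 0 → total 60, payoff 0. No gain.
Startup 3 (pledges 60, payoff 83): dropping to 0 → total 80, payoff 0. No gain.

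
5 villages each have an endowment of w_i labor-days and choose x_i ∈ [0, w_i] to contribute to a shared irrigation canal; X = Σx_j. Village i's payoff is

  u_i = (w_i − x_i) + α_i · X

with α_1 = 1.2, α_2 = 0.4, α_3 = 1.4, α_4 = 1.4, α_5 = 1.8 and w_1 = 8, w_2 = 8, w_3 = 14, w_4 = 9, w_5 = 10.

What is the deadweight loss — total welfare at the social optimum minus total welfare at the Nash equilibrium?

∂u_i/∂x_i = α_i − 1, so village i contributes w_i if α_i > 1, else 0.
α_i > 1 for i ∈ {1, 3, 4, 5}; NE contributions (8, 0, 14, 9, 10), X = 41.
W^NE = Σw_i − X^NE + (Σα_i)·X^NE = 49 + 5.2·41 = 262.2.
Planner: ∂(Σu_j)/∂x_i = Σα_j − 1 = 5.2 > 0, so everyone contributes w_i; X^SO = 49, W^SO = 49 + 5.2·49 = 303.8.
Deadweight loss = 41.6.

41.6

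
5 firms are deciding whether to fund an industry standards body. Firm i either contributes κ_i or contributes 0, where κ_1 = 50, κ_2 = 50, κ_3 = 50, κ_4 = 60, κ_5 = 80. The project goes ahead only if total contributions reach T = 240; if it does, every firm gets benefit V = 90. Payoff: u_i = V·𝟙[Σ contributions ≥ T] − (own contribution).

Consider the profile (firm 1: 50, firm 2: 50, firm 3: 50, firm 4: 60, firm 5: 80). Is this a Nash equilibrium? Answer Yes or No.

No

Total = 290 ≥ 240: provided.
Firm 1 (pledges 50, payoff 40): dropping to 0 → total 240, payoff 90. Profitable deviation.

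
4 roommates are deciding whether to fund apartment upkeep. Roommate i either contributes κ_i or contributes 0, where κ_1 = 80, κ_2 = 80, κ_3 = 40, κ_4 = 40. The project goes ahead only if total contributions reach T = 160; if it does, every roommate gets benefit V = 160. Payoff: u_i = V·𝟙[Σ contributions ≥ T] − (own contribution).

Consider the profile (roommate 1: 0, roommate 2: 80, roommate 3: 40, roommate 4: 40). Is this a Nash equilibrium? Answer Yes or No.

Total = 160 ≥ 160: provided.
Roommate 1 (pledges 0, payoff 160): pledging 80 → total 240, payoff 80. No gain.
Roommate 2 (pledges 80, payoff 80): dropping to 0 → total 80, payoff 0. No gain.
Roommate 3 (pledges 40, payoff 120): dropping to 0 → total 120, payoff 0. No gain.
Roommate 4 (pledges 40, payoff 120): dropping to 0 → total 120, payoff 0. No gain.

Yes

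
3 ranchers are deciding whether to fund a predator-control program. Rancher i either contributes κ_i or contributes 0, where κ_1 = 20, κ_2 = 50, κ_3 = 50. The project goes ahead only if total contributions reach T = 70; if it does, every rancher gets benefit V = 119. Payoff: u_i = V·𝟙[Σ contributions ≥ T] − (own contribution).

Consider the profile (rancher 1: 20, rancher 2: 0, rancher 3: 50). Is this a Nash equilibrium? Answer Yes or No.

Total = 70 ≥ 70: provided.
Rancher 1 (pledges 20, payoff 99): dropping to 0 → total 50, payoff 0. No gain.
Rancher 2 (pledges 0, payoff 119): pledging 50 → total 120, payoff 69. No gain.
Rancher 3 (pledges 50, payoff 69): dropping to 0 → total 20, payoff 0. No gain.

Yes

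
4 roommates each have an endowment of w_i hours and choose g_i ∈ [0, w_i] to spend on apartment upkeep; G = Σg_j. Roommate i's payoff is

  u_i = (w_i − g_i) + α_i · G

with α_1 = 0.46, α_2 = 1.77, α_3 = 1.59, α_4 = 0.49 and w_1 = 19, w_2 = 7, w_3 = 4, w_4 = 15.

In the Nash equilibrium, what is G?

∂u_i/∂g_i = α_i − 1, so roommate i contributes w_i if α_i > 1, else 0.
α_i > 1 for i ∈ {2, 3}; NE contributions (0, 7, 4, 0), G = 11.

11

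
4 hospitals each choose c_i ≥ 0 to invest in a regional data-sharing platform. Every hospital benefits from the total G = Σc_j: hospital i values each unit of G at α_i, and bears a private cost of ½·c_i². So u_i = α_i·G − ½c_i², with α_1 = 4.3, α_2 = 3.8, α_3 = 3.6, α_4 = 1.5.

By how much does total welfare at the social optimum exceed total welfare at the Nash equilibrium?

198.31

Hospital i's FOC: ∂u_i/∂c_i = α_i − c_i = 0, so c_i* = α_i.
NE contributions = (4.3, 3.8, 3.6, 1.5); G = 13.2.
W^NE = (Σα)·G − ½Σα_i² = 13.2² − ½·48.14 = 150.17.
Planner sets c_i = Σα_j = 13.2 for every i, so G^SO = 4·13.2 = 52.8.
W^SO = (Σα)·G^SO − ½·4·(Σα)² = (4/2)·13.2² = 348.48.
Deadweight loss = W^SO − W^NE = 198.31.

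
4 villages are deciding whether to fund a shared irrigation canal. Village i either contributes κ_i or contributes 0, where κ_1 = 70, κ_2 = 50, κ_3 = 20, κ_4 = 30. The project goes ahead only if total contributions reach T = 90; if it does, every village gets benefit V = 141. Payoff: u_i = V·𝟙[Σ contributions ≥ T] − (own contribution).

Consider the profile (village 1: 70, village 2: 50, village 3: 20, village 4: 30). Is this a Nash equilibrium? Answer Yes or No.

Total = 170 ≥ 90: provided.
Village 1 (pledges 70, payoff 71): dropping to 0 → total 100, payoff 141. Profitable deviation.

No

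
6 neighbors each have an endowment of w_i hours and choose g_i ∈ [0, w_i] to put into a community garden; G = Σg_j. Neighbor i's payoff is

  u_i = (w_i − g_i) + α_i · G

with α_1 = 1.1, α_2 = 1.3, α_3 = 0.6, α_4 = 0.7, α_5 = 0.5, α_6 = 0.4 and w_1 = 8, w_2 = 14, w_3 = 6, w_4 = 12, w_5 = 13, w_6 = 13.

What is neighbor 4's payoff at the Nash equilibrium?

∂u_i/∂g_i = α_i − 1, so neighbor i contributes w_i if α_i > 1, else 0.
α_i > 1 for i ∈ {1, 2}; NE contributions (8, 14, 0, 0, 0, 0), G = 22.
u_4 = (12 − 0) + 0.7·22 = 27.4.

27.4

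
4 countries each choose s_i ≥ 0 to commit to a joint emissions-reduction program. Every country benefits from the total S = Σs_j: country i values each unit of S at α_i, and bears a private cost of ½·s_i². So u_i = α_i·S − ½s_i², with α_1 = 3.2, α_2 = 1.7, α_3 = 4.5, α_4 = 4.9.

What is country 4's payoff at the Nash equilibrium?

Country i's FOC: ∂u_i/∂s_i = α_i − s_i = 0, so s_i* = α_i.
NE contributions = (3.2, 1.7, 4.5, 4.9); S = 14.3.
u_4 = α_4·S − ½·(s_4)² = 4.9·14.3 − ½·4.9² = 58.065.

58.065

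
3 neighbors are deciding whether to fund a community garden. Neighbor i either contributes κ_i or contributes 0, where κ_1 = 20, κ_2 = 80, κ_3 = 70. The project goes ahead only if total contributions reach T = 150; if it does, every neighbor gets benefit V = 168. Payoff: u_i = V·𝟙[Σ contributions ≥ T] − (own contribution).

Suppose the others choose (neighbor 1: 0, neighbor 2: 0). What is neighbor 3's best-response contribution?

0

Others' total = 0. Even contributing 70 gives 70 < 150: no benefit either way.
Best response: 0.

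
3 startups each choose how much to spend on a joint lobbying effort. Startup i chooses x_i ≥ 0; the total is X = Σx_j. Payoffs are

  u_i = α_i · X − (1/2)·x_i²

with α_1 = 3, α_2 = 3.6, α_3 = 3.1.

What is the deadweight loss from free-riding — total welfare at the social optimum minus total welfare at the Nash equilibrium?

Startup i's FOC: ∂u_i/∂x_i = α_i − x_i = 0, so x_i* = α_i.
NE contributions = (3, 3.6, 3.1); X = 9.7.
W^NE = (Σα)·X − ½Σα_i² = 9.7² − ½·31.57 = 78.305.
Planner sets x_i = Σα_j = 9.7 for every i, so X^SO = 3·9.7 = 29.1.
W^SO = (Σα)·X^SO − ½·3·(Σα)² = (3/2)·9.7² = 141.135.
Deadweight loss = W^SO − W^NE = 62.83.

62.83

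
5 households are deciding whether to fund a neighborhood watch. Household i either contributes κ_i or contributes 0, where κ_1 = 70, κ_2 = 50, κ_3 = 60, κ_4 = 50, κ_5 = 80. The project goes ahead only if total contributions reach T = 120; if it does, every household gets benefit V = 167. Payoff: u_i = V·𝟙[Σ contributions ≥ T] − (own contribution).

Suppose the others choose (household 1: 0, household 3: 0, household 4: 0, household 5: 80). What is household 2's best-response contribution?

Others' total = 80. Contributing 50 brings total to 130 ≥ 120: gain V − κ_2 = 117.
Best response: 50.

50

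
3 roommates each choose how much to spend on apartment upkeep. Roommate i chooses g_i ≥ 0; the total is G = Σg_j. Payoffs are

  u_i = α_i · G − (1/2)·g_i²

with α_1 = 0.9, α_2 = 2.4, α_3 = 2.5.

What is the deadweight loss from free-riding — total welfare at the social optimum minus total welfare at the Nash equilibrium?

23.23

Roommate i's FOC: ∂u_i/∂g_i = α_i − g_i = 0, so g_i* = α_i.
NE contributions = (0.9, 2.4, 2.5); G = 5.8.
W^NE = (Σα)·G − ½Σα_i² = 5.8² − ½·12.82 = 27.23.
Planner sets g_i = Σα_j = 5.8 for every i, so G^SO = 3·5.8 = 17.4.
W^SO = (Σα)·G^SO − ½·3·(Σα)² = (3/2)·5.8² = 50.46.
Deadweight loss = W^SO − W^NE = 23.23.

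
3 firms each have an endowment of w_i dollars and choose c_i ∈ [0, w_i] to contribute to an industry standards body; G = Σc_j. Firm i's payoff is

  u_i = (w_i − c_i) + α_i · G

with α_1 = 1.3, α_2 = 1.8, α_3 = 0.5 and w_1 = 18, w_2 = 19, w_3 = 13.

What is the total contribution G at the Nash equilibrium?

37

∂u_i/∂c_i = α_i − 1, so firm i contributes w_i if α_i > 1, else 0.
α_i > 1 for i ∈ {1, 2}; NE contributions (18, 19, 0), G = 37.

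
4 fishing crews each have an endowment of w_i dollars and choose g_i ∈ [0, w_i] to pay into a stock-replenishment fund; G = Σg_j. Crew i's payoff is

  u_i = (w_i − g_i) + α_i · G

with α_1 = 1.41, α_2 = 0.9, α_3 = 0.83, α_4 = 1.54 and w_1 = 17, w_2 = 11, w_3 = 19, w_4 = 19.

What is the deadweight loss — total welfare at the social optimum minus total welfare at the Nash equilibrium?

110.4

∂u_i/∂g_i = α_i − 1, so crew i contributes w_i if α_i > 1, else 0.
α_i > 1 for i ∈ {1, 4}; NE contributions (17, 0, 0, 19), G = 36.
W^NE = Σw_i − G^NE + (Σα_i)·G^NE = 66 + 3.68·36 = 198.48.
Planner: ∂(Σu_j)/∂g_i = Σα_j − 1 = 3.68 > 0, so everyone contributes w_i; G^SO = 66, W^SO = 66 + 3.68·66 = 308.88.
Deadweight loss = 110.4.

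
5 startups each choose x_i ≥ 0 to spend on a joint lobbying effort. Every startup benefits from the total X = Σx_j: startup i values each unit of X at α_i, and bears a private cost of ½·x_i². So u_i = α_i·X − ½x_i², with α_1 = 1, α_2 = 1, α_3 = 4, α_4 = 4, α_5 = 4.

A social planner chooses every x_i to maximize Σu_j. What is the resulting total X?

Planner FOC: ∂(Σu_j)/∂x_i = (Σα_j) − x_i = 0, so x_i^SO = Σα_j = 14 for every i; X^SO = 70.

70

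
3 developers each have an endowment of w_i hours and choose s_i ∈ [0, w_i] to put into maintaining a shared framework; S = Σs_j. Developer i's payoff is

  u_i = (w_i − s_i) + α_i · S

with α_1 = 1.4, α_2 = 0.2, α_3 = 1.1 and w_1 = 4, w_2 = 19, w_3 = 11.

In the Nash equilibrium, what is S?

15

∂u_i/∂s_i = α_i − 1, so developer i contributes w_i if α_i > 1, else 0.
α_i > 1 for i ∈ {1, 3}; NE contributions (4, 0, 11), S = 15.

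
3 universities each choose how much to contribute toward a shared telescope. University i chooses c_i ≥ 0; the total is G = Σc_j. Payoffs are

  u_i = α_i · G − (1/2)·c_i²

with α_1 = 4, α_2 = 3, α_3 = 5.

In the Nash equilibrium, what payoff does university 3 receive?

47.5

University i's FOC: ∂u_i/∂c_i = α_i − c_i = 0, so c_i* = α_i.
NE contributions = (4, 3, 5); G = 12.
u_3 = α_3·G − ½·(c_3)² = 5·12 − ½·5² = 47.5.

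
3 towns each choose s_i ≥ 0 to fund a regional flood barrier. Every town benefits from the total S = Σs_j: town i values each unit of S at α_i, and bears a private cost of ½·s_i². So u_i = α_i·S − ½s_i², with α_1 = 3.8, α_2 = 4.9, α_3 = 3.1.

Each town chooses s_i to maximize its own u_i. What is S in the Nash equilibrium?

11.8

Town i's FOC: ∂u_i/∂s_i = α_i − s_i = 0, so s_i* = α_i.
NE contributions = (3.8, 4.9, 3.1); S = 11.8.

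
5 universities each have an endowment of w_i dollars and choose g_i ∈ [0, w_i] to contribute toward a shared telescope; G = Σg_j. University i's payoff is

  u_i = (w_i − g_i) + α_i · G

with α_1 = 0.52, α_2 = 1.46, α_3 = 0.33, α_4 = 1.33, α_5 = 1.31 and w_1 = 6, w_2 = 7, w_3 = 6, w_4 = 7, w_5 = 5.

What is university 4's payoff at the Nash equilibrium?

∂u_i/∂g_i = α_i − 1, so university i contributes w_i if α_i > 1, else 0.
α_i > 1 for i ∈ {2, 4, 5}; NE contributions (0, 7, 0, 7, 5), G = 19.
u_4 = (7 − 7) + 1.33·19 = 25.27.

25.27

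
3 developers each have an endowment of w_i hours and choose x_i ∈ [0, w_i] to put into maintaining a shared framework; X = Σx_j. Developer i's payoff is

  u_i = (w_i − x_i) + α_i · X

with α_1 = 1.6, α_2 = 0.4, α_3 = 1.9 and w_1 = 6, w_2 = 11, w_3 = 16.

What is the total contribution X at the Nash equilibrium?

22

∂u_i/∂x_i = α_i − 1, so developer i contributes w_i if α_i > 1, else 0.
α_i > 1 for i ∈ {1, 3}; NE contributions (6, 0, 16), X = 22.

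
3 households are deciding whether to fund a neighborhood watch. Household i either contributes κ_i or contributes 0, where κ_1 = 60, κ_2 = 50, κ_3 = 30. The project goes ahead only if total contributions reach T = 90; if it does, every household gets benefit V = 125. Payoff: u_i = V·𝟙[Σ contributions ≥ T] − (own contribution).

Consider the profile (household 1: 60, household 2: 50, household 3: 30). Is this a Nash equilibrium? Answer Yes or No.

No

Total = 140 ≥ 90: provided.
Household 1 (pledges 60, payoff 65): dropping to 0 → total 80, payoff 0. No gain.
Household 2 (pledges 50, payoff 75): dropping to 0 → total 90, payoff 125. Profitable deviation.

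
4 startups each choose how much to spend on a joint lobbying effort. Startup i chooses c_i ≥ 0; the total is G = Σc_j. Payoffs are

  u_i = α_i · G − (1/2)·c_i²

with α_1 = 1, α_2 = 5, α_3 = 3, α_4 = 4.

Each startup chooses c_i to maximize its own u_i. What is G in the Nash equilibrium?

Startup i's FOC: ∂u_i/∂c_i = α_i − c_i = 0, so c_i* = α_i.
NE contributions = (1, 5, 3, 4); G = 13.

13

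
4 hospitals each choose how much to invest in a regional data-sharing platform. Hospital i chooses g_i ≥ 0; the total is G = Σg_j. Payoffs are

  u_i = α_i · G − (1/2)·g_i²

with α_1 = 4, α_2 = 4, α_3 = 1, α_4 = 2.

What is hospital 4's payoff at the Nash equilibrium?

20

Hospital i's FOC: ∂u_i/∂g_i = α_i − g_i = 0, so g_i* = α_i.
NE contributions = (4, 4, 1, 2); G = 11.
u_4 = α_4·G − ½·(g_4)² = 2·11 − ½·2² = 20.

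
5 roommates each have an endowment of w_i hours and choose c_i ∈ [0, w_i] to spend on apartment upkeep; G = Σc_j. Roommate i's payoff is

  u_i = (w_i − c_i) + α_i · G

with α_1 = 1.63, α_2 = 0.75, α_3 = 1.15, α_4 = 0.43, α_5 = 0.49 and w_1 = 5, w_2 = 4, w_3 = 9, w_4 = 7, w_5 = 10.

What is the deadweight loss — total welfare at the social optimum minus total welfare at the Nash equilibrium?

∂u_i/∂c_i = α_i − 1, so roommate i contributes w_i if α_i > 1, else 0.
α_i > 1 for i ∈ {1, 3}; NE contributions (5, 0, 9, 0, 0), G = 14.
W^NE = Σw_i − G^NE + (Σα_i)·G^NE = 35 + 3.45·14 = 83.3.
Planner: ∂(Σu_j)/∂c_i = Σα_j − 1 = 3.45 > 0, so everyone contributes w_i; G^SO = 35, W^SO = 35 + 3.45·35 = 155.75.
Deadweight loss = 72.45.

72.45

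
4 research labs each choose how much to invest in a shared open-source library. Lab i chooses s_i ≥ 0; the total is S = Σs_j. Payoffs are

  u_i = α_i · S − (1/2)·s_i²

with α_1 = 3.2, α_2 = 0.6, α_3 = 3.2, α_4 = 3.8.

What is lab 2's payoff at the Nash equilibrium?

6.3

Lab i's FOC: ∂u_i/∂s_i = α_i − s_i = 0, so s_i* = α_i.
NE contributions = (3.2, 0.6, 3.2, 3.8); S = 10.8.
u_2 = α_2·S − ½·(s_2)² = 0.6·10.8 − ½·0.6² = 6.3.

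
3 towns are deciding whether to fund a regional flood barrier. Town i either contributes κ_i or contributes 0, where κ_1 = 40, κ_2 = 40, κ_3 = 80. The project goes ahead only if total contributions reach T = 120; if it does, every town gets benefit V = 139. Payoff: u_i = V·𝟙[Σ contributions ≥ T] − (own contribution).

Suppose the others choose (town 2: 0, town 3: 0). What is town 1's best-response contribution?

Others' total = 0. Even contributing 40 gives 40 < 120: no benefit either way.
Best response: 0.

0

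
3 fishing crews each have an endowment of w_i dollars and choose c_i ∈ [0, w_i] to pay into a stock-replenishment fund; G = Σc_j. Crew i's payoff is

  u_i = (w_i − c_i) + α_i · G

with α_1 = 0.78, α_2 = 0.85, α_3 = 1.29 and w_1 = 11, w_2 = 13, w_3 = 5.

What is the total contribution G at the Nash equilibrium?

∂u_i/∂c_i = α_i − 1, so crew i contributes w_i if α_i > 1, else 0.
α_i > 1 for i ∈ {3}; NE contributions (0, 0, 5), G = 5.

5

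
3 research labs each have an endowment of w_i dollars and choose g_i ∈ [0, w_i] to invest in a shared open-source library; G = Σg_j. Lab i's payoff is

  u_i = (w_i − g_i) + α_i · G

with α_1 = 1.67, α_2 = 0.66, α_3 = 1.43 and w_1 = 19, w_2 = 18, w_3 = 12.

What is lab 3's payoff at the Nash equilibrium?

∂u_i/∂g_i = α_i − 1, so lab i contributes w_i if α_i > 1, else 0.
α_i > 1 for i ∈ {1, 3}; NE contributions (19, 0, 12), G = 31.
u_3 = (12 − 12) + 1.43·31 = 44.33.

44.33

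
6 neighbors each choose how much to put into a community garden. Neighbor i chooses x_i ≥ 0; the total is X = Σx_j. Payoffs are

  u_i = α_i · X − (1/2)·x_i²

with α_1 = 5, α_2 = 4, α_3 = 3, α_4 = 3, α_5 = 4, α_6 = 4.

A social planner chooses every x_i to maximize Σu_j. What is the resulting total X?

138

Planner FOC: ∂(Σu_j)/∂x_i = (Σα_j) − x_i = 0, so x_i^SO = Σα_j = 23 for every i; X^SO = 138.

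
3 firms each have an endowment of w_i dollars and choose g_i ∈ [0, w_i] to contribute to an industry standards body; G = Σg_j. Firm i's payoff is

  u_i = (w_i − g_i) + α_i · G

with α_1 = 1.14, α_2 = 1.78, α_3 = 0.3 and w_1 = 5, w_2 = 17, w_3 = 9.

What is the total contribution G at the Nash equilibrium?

22

∂u_i/∂g_i = α_i − 1, so firm i contributes w_i if α_i > 1, else 0.
α_i > 1 for i ∈ {1, 2}; NE contributions (5, 17, 0), G = 22.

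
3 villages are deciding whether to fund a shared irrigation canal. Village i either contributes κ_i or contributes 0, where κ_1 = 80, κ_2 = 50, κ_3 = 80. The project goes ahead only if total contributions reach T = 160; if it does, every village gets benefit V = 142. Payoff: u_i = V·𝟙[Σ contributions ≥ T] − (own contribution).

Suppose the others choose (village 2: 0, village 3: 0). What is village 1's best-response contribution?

0

Others' total = 0. Even contributing 80 gives 80 < 160: no benefit either way.
Best response: 0.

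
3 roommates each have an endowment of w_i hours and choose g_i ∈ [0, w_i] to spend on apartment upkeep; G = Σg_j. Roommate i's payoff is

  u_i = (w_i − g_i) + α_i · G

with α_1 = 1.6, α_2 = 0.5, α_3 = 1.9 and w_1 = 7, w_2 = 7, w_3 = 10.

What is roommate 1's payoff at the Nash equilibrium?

∂u_i/∂g_i = α_i − 1, so roommate i contributes w_i if α_i > 1, else 0.
α_i > 1 for i ∈ {1, 3}; NE contributions (7, 0, 10), G = 17.
u_1 = (7 − 7) + 1.6·17 = 27.2.

27.2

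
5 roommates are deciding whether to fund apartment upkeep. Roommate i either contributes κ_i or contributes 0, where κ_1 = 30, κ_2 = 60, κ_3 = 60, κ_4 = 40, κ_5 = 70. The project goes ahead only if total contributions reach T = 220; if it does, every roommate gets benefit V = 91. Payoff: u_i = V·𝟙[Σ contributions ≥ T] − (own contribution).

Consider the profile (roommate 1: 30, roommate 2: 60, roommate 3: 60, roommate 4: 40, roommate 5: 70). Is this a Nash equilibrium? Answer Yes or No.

Total = 260 ≥ 220: provided.
Roommate 1 (pledges 30, payoff 61): dropping to 0 → total 230, payoff 91. Profitable deviation.

No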